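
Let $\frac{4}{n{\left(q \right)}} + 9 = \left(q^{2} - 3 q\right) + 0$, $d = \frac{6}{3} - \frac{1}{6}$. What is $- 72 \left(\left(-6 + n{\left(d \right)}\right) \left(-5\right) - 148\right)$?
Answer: $\frac{3355056}{401} \approx 8366.7$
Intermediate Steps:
$d = \frac{11}{6}$ ($d = 6 \cdot \frac{1}{3} - \frac{1}{6} = 2 - \frac{1}{6} = \frac{11}{6} \approx 1.8333$)
$n{\left(q \right)} = \frac{4}{-9 + q^{2} - 3 q}$ ($n{\left(q \right)} = \frac{4}{-9 + \left(\left(q^{2} - 3 q\right) + 0\right)} = \frac{4}{-9 + \left(q^{2} - 3 q\right)} = \frac{4}{-9 + q^{2} - 3 q}$)
$- 72 \left(\left(-6 + n{\left(d \right)}\right) \left(-5\right) - 148\right) = - 72 \left(\left(-6 + \frac{4}{-9 + \left(\frac{11}{6}\right)^{2} - \frac{11}{2}}\right) \left(-5\right) - 148\right) = - 72 \left(\left(-6 + \frac{4}{-9 + \frac{121}{36} - \frac{11}{2}}\right) \left(-5\right) - 148\right) = - 72 \left(\left(-6 + \frac{4}{- \frac{401}{36}}\right) \left(-5\right) - 148\right) = - 72 \left(\left(-6 + 4 \left(- \frac{36}{401}\right)\right) \left(-5\right) - 148\right) = - 72 \left(\left(-6 - \frac{144}{401}\right) \left(-5\right) - 148\right) = - 72 \left(\left(- \frac{2550}{401}\right) \left(-5\right) - 148\right) = - 72 \left(\frac{12750}{401} - 148\right) = \left(-72\right) \left(- \frac{46598}{401}\right) = \frac{3355056}{401}$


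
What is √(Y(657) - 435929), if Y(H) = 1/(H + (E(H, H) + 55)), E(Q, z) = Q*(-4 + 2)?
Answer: I*√157982413918/602 ≈ 660.25*I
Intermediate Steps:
E(Q, z) = -2*Q (E(Q, z) = Q*(-2) = -2*Q)
Y(H) = 1/(55 - H) (Y(H) = 1/(H + (-2*H + 55)) = 1/(H + (55 - 2*H)) = 1/(55 - H))
√(Y(657) - 435929) = √(1/(55 - 1*657) - 435929) = √(1/(55 - 657) - 435929) = √(1/(-602) - 435929) = √(-1/602 - 435929) = √(-262429259/602) = I*√157982413918/602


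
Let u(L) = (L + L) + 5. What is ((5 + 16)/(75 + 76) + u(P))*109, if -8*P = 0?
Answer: 84584/151 ≈ 560.16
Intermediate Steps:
P = 0 (P = -⅛*0 = 0)
u(L) = 5 + 2*L (u(L) = 2*L + 5 = 5 + 2*L)
((5 + 16)/(75 + 76) + u(P))*109 = ((5 + 16)/(75 + 76) + (5 + 2*0))*109 = (21/151 + (5 + 0))*109 = (21*(1/151) + 5)*109 = (21/151 + 5)*109 = (776/151)*109 = 84584/151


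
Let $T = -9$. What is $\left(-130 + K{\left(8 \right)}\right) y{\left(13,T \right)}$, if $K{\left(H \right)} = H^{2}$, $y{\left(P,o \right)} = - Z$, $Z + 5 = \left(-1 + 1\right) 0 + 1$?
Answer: $-264$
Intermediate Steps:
$Z = -4$ ($Z = -5 + \left(\left(-1 + 1\right) 0 + 1\right) = -5 + \left(0 \cdot 0 + 1\right) = -5 + \left(0 + 1\right) = -5 + 1 = -4$)
$y{\left(P,o \right)} = 4$ ($y{\left(P,o \right)} = \left(-1\right) \left(-4\right) = 4$)
$\left(-130 + K{\left(8 \right)}\right) y{\left(13,T \right)} = \left(-130 + 8^{2}\right) 4 = \left(-130 + 64\right) 4 = \left(-66\right) 4 = -264$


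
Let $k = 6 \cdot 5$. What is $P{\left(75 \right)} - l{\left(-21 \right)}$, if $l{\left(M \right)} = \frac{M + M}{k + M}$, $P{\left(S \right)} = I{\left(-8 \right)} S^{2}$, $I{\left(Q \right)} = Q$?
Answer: $- \frac{134986}{3} \approx -44995.0$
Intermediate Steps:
$P{\left(S \right)} = - 8 S^{2}$
$k = 30$
$l{\left(M \right)} = \frac{2 M}{30 + M}$ ($l{\left(M \right)} = \frac{M + M}{30 + M} = \frac{2 M}{30 + M}$)
$P{\left(75 \right)} - l{\left(-21 \right)} = - 8 \cdot 75^{2} - 2 \left(-21\right) \frac{1}{30 - 21} = \left(-8\right) 5625 - 2 \left(-21\right) \frac{1}{9} = -45000 - 2 \left(-21\right) \frac{1}{9} = -45000 - - \frac{14}{3} = -45000 + \frac{14}{3} = - \frac{134986}{3}$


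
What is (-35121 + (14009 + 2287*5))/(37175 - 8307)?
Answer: -9677/28868 ≈ -0.33522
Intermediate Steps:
(-35121 + (14009 + 2287*5))/(37175 - 8307) = (-35121 + (14009 + 11435))/28868 = (-35121 + 25444)*(1/28868) = -9677*1/28868 = -9677/28868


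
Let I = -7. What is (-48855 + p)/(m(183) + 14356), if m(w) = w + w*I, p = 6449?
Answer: -3029/947 ≈ -3.1985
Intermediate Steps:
m(w) = -6*w (m(w) = w + w*(-7) = w - 7*w = -6*w)
(-48855 + p)/(m(183) + 14356) = (-48855 + 6449)/(-6*183 + 14356) = -42406/(-1098 + 14356) = -42406/13258 = -42406*1/13258 = -3029/947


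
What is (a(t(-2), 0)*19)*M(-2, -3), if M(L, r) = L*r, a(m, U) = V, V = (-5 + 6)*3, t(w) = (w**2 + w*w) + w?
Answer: 342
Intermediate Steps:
t(w) = w + 2*w**2 (t(w) = (w**2 + w**2) + w = 2*w**2 + w = w + 2*w**2)
V = 3 (V = 1*3 = 3)
a(m, U) = 3
(a(t(-2), 0)*19)*M(-2, -3) = (3*19)*(-2*(-3)) = 57*6 = 342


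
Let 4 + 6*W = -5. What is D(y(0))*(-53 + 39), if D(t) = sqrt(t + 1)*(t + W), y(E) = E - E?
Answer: 21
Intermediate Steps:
W = -3/2 (W = -2/3 + (1/6)*(-5) = -2/3 - 5/6 = -3/2 ≈ -1.5000)
y(E) = 0
D(t) = sqrt(1 + t)*(-3/2 + t) (D(t) = sqrt(t + 1)*(t - 3/2) = sqrt(1 + t)*(-3/2 + t))
D(y(0))*(-53 + 39) = (sqrt(1 + 0)*(-3/2 + 0))*(-53 + 39) = (sqrt(1)*(-3/2))*(-14) = (1*(-3/2))*(-14) = -3/2*(-14) = 21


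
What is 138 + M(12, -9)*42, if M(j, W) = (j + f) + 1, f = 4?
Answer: 852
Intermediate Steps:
M(j, W) = 5 + j (M(j, W) = (j + 4) + 1 = (4 + j) + 1 = 5 + j)
138 + M(12, -9)*42 = 138 + (5 + 12)*42 = 138 + 17*42 = 138 + 714 = 852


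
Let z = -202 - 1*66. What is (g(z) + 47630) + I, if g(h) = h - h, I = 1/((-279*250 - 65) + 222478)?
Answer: 7271338691/152663 ≈ 47630.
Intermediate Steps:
z = -268 (z = -202 - 66 = -268)
I = 1/152663 (I = 1/((-69750 - 65) + 222478) = 1/(-69815 + 222478) = 1/152663 ≈ 6.5504e-6)
g(h) = 0
(g(z) + 47630) + I = (0 + 47630) + 1/152663 = 47630 + 1/152663 = 7271338691/152663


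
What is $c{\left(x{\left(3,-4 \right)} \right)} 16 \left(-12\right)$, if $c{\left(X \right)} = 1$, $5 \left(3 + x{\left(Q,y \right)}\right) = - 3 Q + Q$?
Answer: $-192$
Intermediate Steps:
$x{\left(Q,y \right)} = -3 - \frac{2 Q}{5}$ ($x{\left(Q,y \right)} = -3 + \frac{- 3 Q + Q}{5} = -3 + \frac{\left(-2\right) Q}{5} = -3 - \frac{2 Q}{5}$)
$c{\left(x{\left(3,-4 \right)} \right)} 16 \left(-12\right) = 1 \cdot 16 \left(-12\right) = 16 \left(-12\right) = -192$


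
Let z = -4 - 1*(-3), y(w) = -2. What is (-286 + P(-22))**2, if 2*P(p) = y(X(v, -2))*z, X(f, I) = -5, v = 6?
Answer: 81225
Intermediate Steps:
z = -1 (z = -4 + 3 = -1)
P(p) = 1 (P(p) = (-2*(-1))/2 = (1/2)*2 = 1)
(-286 + P(-22))**2 = (-286 + 1)**2 = (-285)**2 = 81225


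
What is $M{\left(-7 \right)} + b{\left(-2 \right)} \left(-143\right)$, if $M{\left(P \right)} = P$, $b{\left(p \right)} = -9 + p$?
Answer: $1566$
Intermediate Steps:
$M{\left(-7 \right)} + b{\left(-2 \right)} \left(-143\right) = -7 + \left(-9 - 2\right) \left(-143\right) = -7 - -1573 = -7 + 1573 = 1566$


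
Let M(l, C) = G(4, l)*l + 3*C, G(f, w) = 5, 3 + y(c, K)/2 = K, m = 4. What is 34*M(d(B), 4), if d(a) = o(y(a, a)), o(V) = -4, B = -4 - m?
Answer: -272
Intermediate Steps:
B = -8 (B = -4 - 1*4 = -4 - 4 = -8)
y(c, K) = -6 + 2*K
d(a) = -4
M(l, C) = 3*C + 5*l (M(l, C) = 5*l + 3*C = 3*C + 5*l)
34*M(d(B), 4) = 34*(3*4 + 5*(-4)) = 34*(12 - 20) = 34*(-8) = -272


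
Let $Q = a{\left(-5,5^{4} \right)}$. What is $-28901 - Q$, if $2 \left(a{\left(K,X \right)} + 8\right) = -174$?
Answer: $-28806$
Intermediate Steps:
$a{\left(K,X \right)} = -95$ ($a{\left(K,X \right)} = -8 + \frac{1}{2} \left(-174\right) = -8 - 87 = -95$)
$Q = -95$
$-28901 - Q = -28901 - -95 = -28901 + 95 = -28806$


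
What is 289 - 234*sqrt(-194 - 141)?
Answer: 289 - 234*I*sqrt(335) ≈ 289.0 - 4282.9*I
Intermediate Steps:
289 - 234*sqrt(-194 - 141) = 289 - 234*I*sqrt(335)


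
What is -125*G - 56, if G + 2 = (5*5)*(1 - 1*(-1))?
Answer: -6056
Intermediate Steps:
G = 48 (G = -2 + (5*5)*(1 - 1*(-1)) = -2 + 25*(1 + 1) = -2 + 25*2 = -2 + 50 = 48)
-125*G - 56 = -125*48 - 56 = -6000 - 56 = -6056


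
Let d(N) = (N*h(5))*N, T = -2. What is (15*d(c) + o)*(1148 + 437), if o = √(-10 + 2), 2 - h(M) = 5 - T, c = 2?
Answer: -475500 + 3170*I*√2 ≈ -4.755e+5 + 4483.1*I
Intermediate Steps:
h(M) = -5 (h(M) = 2 - (5 - 1*(-2)) = 2 - (5 + 2) = 2 - 1*7 = 2 - 7 = -5)
d(N) = -5*N² (d(N) = (N*(-5))*N = (-5*N)*N = -5*N²)
o = 2*I*√2 (o = √(-8) = 2*I*√2 ≈ 2.8284*I)
(15*d(c) + o)*(1148 + 437) = (15*(-5*2²) + 2*I*√2)*(1148 + 437) = (15*(-5*4) + 2*I*√2)*1585 = (15*(-20) + 2*I*√2)*1585 = (-300 + 2*I*√2)*1585 = -475500 + 3170*I*√2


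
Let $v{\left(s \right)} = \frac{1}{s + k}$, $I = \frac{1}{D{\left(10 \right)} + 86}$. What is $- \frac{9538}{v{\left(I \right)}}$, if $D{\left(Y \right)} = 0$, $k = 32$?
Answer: $- \frac{13129057}{43} \approx -3.0533 \cdot 10^{5}$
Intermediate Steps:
$I = \frac{1}{86}$ ($I = \frac{1}{0 + 86} = \frac{1}{86} \approx 0.011628$)
$v{\left(s \right)} = \frac{1}{32 + s}$ ($v{\left(s \right)} = \frac{1}{s + 32} = \frac{1}{32 + s}$)
$- \frac{9538}{v{\left(I \right)}} = - \frac{9538}{\frac{1}{32 + \frac{1}{86}}} = - \frac{9538}{\frac{1}{\frac{2753}{86}}} = - \frac{9538}{\frac{86}{2753}} = \left(-9538\right) \frac{2753}{86} = - \frac{13129057}{43}$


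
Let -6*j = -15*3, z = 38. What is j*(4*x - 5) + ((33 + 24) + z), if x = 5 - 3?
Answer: 235/2 ≈ 117.50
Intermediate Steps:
x = 2
j = 15/2 (j = -(-5)*3/2 = -⅙*(-45) = 15/2 ≈ 7.5000)
j*(4*x - 5) + ((33 + 24) + z) = 15*(4*2 - 5)/2 + ((33 + 24) + 38) = 15*(8 - 5)/2 + (57 + 38) = (15/2)*3 + 95 = 45/2 + 95 = 235/2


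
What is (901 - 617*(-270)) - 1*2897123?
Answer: -2729632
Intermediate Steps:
(901 - 617*(-270)) - 1*2897123 = (901 + 166590) - 2897123 = 167491 - 2897123 = -2729632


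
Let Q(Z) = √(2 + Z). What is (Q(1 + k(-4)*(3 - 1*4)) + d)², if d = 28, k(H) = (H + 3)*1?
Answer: 900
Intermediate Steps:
k(H) = 3 + H (k(H) = (3 + H)*1 = 3 + H)
(Q(1 + k(-4)*(3 - 1*4)) + d)² = (√(2 + (1 + (3 - 4)*(3 - 1*4))) + 28)² = (√(2 + (1 - (3 - 4))) + 28)² = (√(2 + (1 - 1*(-1))) + 28)² = (√(2 + (1 + 1)) + 28)² = (√(2 + 2) + 28)² = (√4 + 28)² = (2 + 28)² = 30² = 900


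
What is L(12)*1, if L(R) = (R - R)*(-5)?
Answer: 0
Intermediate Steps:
L(R) = 0 (L(R) = 0*(-5) = 0)
L(12)*1 = 0*1 = 0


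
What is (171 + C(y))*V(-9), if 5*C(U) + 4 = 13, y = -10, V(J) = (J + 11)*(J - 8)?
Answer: -29376/5 ≈ -5875.2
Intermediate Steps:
V(J) = (-8 + J)*(11 + J) (V(J) = (11 + J)*(-8 + J) = (-8 + J)*(11 + J))
C(U) = 9/5 (C(U) = -⅘ + (⅕)*13 = -⅘ + 13/5 = 9/5)
(171 + C(y))*V(-9) = (171 + 9/5)*(-88 + (-9)² + 3*(-9)) = 864*(-88 + 81 - 27)/5 = (864/5)*(-34) = -29376/5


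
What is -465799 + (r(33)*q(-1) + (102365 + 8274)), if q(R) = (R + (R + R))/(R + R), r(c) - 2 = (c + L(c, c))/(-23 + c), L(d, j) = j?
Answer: -3551471/10 ≈ -3.5515e+5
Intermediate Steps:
r(c) = 2 + 2*c/(-23 + c) (r(c) = 2 + (c + c)/(-23 + c) = 2 + (2*c)/(-23 + c) = 2 + 2*c/(-23 + c))
q(R) = 3/2 (q(R) = (R + 2*R)/((2*R)) = (3*R)*(1/(2*R)) = 3/2)
-465799 + (r(33)*q(-1) + (102365 + 8274)) = -465799 + ((2*(-23 + 2*33)/(-23 + 33))*(3/2) + (102365 + 8274)) = -465799 + ((2*(-23 + 66)/10)*(3/2) + 110639) = -465799 + ((2*(1/10)*43)*(3/2) + 110639) = -465799 + ((43/5)*(3/2) + 110639) = -465799 + (129/10 + 110639) = -465799 + 1106519/10 = -3551471/10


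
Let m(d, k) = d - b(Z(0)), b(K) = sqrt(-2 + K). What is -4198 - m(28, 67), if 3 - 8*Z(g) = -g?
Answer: -4226 + I*sqrt(26)/4 ≈ -4226.0 + 1.2748*I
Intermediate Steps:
Z(g) = 3/8 + g/8 (Z(g) = 3/8 - (-1)*g/8 = 3/8 + g/8)
m(d, k) = d - I*sqrt(26)/4 (m(d, k) = d - sqrt(-2 + (3/8 + (1/8)*0)) = d - sqrt(-2 + (3/8 + 0)) = d - sqrt(-2 + 3/8) = d - sqrt(-13/8) = d - I*sqrt(26)/4)
-4198 - m(28, 67) = -4198 - (28 - I*sqrt(26)/4) = -4198 + (-28 + I*sqrt(26)/4) = -4226 + I*sqrt(26)/4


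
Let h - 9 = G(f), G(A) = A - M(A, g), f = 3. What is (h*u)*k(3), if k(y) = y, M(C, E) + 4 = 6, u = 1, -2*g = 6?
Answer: 30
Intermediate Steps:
g = -3 (g = -½*6 = -3)
M(C, E) = 2 (M(C, E) = -4 + 6 = 2)
G(A) = -2 + A (G(A) = A - 1*2 = A - 2 = -2 + A)
h = 10 (h = 9 + (-2 + 3) = 9 + 1 = 10)
(h*u)*k(3) = (10*1)*3 = 10*3 = 30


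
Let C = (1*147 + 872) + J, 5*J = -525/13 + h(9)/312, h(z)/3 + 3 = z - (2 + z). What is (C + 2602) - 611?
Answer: 312199/104 ≈ 3001.9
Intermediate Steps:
h(z) = -15 (h(z) = -9 + 3*(z - (2 + z)) = -9 + 3*(z + (-2 - z)) = -9 + 3*(-2) = -9 - 6 = -15)
J = -841/104 (J = (-525/13 - 15/312)/5 = (-525*1/13 - 15*1/312)/5 = (-525/13 - 5/104)/5 = (1/5)*(-4205/104) = -841/104 ≈ -8.0865)
C = 105135/104 (C = (1*147 + 872) - 841/104 = (147 + 872) - 841/104 = 1019 - 841/104 = 105135/104 ≈ 1010.9)
(C + 2602) - 611 = (105135/104 + 2602) - 611 = 375743/104 - 611 = 312199/104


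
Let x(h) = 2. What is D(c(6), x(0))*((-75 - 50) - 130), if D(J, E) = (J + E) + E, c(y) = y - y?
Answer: -1020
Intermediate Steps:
c(y) = 0
D(J, E) = J + 2*E (D(J, E) = (E + J) + E = J + 2*E)
D(c(6), x(0))*((-75 - 50) - 130) = (0 + 2*2)*((-75 - 50) - 130) = (0 + 4)*(-125 - 130) = 4*(-255) = -1020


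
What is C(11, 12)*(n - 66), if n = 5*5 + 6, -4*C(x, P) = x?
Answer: 385/4 ≈ 96.250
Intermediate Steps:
C(x, P) = -x/4
n = 31 (n = 25 + 6 = 31)
C(11, 12)*(n - 66) = (-1/4*11)*(31 - 66) = -11/4*(-35) = 385/4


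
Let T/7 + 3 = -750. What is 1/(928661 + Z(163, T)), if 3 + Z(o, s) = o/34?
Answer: 34/31574535 ≈ 1.0768e-6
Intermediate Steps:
T = -5271 (T = -21 + 7*(-750) = -21 - 5250 = -5271)
Z(o, s) = -3 + o/34
1/(928661 + Z(163, T)) = 1/(928661 + (-3 + (1/34)*163)) = 1/(928661 + (-3 + 163/34)) = 1/(928661 + 61/34) = 1/(31574535/34) = 34/31574535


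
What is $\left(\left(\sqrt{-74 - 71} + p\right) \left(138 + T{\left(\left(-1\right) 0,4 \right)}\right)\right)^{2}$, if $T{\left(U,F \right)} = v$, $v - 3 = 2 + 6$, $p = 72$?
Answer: $111870839 + 3196944 i \sqrt{145} \approx 1.1187 \cdot 10^{8} + 3.8496 \cdot 10^{7} i$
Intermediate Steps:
$v = 11$ ($v = 3 + \left(2 + 6\right) = 3 + 8 = 11$)
$T{\left(U,F \right)} = 11$
$\left(\left(\sqrt{-74 - 71} + p\right) \left(138 + T{\left(\left(-1\right) 0,4 \right)}\right)\right)^{2} = \left(\left(\sqrt{-74 - 71} + 72\right) \left(138 + 11\right)\right)^{2} = \left(\left(\sqrt{-145} + 72\right) 149\right)^{2} = \left(\left(i \sqrt{145} + 72\right) 149\right)^{2} = \left(\left(72 + i \sqrt{145}\right) 149\right)^{2} = \left(10728 + 149 i \sqrt{145}\right)^{2}$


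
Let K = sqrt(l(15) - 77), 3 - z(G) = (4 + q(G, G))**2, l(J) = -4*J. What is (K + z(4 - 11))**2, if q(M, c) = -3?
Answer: (2 + I*sqrt(137))**2 ≈ -133.0 + 46.819*I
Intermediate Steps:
z(G) = 2 (z(G) = 3 - (4 - 3)**2 = 3 - 1*1**2 = 3 - 1*1 = 3 - 1 = 2)
K = I*sqrt(137) (K = sqrt(-4*15 - 77) = sqrt(-60 - 77) = sqrt(-137) = I*sqrt(137) ≈ 11.705*I)
(K + z(4 - 11))**2 = (I*sqrt(137) + 2)**2 = (2 + I*sqrt(137))**2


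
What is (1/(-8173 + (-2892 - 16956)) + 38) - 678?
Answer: -17933441/28021 ≈ -640.00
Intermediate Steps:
(1/(-8173 + (-2892 - 16956)) + 38) - 678 = (1/(-8173 - 19848) + 38) - 678 = (1/(-28021) + 38) - 678 = (-1/28021 + 38) - 678 = 1064797/28021 - 678 = -17933441/28021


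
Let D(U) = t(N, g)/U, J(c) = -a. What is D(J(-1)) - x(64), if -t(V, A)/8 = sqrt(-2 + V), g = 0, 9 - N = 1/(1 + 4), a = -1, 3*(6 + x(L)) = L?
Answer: -46/3 - 8*sqrt(170)/5 ≈ -36.195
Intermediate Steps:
x(L) = -6 + L/3
N = 44/5 (N = 9 - 1/(1 + 4) = 9 - 1/5 = 44/5 ≈ 8.8000)
J(c) = 1 (J(c) = -1*(-1) = 1)
t(V, A) = -8*sqrt(-2 + V)
D(U) = -8*sqrt(170)/(5*U) (D(U) = (-8*sqrt(-2 + 44/5))/U = (-8*sqrt(170)/5)/U = -8*sqrt(170)/(5*U))
D(J(-1)) - x(64) = -8/5*sqrt(170)/1 - (-6 + (1/3)*64) = -8/5*sqrt(170)*1 - (-6 + 64/3) = -8*sqrt(170)/5 - 1*46/3 = -8*sqrt(170)/5 - 46/3 = -46/3 - 8*sqrt(170)/5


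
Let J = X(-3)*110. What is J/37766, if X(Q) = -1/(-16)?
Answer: 55/302128 ≈ 0.00018204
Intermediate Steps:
X(Q) = 1/16 (X(Q) = -1*(-1/16) = 1/16)
J = 55/8 (J = (1/16)*110 = 55/8 ≈ 6.8750)
J/37766 = (55/8)/37766 = (55/8)*(1/37766) = 55/302128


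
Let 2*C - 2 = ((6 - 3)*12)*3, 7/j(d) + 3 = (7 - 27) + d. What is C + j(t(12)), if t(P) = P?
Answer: 598/11 ≈ 54.364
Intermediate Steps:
j(d) = 7/(-23 + d) (j(d) = 7/(-3 + ((7 - 27) + d)) = 7/(-3 + (-20 + d)) = 7/(-23 + d))
C = 55 (C = 1 + (((6 - 3)*12)*3)/2 = 1 + ((3*12)*3)/2 = 1 + (36*3)/2 = 1 + (½)*108 = 1 + 54 = 55)
C + j(t(12)) = 55 + 7/(-23 + 12) = 55 + 7/(-11) = 55 + 7*(-1/11) = 55 - 7/11 = 598/11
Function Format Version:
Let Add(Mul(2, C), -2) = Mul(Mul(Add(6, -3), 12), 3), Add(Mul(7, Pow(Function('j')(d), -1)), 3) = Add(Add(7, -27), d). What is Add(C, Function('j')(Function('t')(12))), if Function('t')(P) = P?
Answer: Rational(598, 11) ≈ 54.364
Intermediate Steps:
Function('j')(d) = Mul(7, Pow(Add(-23, d), -1)) (Function('j')(d) = Mul(7, Pow(Add(-3, Add(Add(7, -27), d)), -1)) = Mul(7, Pow(Add(-3, Add(-20, d)), -1)) = Mul(7, Pow(Add(-23, d), -1)))
C = 55 (C = Add(1, Mul(Rational(1, 2), Mul(Mul(Add(6, -3), 12), 3))) = Add(1, Mul(Rational(1, 2), Mul(Mul(3, 12), 3))) = Add(1, Mul(Rational(1, 2), Mul(36, 3))) = Add(1, Mul(Rational(1, 2), 108)) = Add(1, 54) = 55)
Add(C, Function('j')(Function('t')(12))) = Add(55, Mul(7, Pow(Add(-23, 12), -1))) = Add(55, Mul(7, Pow(-11, -1))) = Add(55, Mul(7, Rational(-1, 11))) = Add(55, Rational(-7, 11)) = Rational(598, 11)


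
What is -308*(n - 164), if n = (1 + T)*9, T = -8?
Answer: 69916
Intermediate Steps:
n = -63 (n = (1 - 8)*9 = -7*9 = -63)
-308*(n - 164) = -308*(-63 - 164) = -308*(-227) = 69916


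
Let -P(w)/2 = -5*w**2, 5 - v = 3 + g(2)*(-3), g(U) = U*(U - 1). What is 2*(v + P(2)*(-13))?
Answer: -1024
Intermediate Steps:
g(U) = U*(-1 + U)
v = 8 (v = 5 - (3 + (2*(-1 + 2))*(-3)) = 5 - (3 + (2*1)*(-3)) = 5 - (3 + 2*(-3)) = 5 - (3 - 6) = 5 - 1*(-3) = 5 + 3 = 8)
P(w) = 10*w**2 (P(w) = -(-10)*w**2 = 10*w**2)
2*(v + P(2)*(-13)) = 2*(8 + (10*2**2)*(-13)) = 2*(8 + (10*4)*(-13)) = 2*(8 + 40*(-13)) = 2*(8 - 520) = 2*(-512) = -1024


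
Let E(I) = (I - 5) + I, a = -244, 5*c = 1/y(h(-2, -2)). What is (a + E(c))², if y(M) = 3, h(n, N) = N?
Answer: 13935289/225 ≈ 61935.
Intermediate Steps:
c = 1/15 (c = (⅕)/3 = (⅕)*(⅓) = 1/15 ≈ 0.066667)
E(I) = -5 + 2*I (E(I) = (-5 + I) + I = -5 + 2*I)
(a + E(c))² = (-244 + (-5 + 2*(1/15)))² = (-244 + (-5 + 2/15))² = (-244 - 73/15)² = (-3733/15)² = 13935289/225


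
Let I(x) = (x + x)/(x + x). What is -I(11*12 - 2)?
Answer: -1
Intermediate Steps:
I(x) = 1 (I(x) = (2*x)/((2*x)) = (2*x)*(1/(2*x)) = 1)
-I(11*12 - 2) = -1*1 = -1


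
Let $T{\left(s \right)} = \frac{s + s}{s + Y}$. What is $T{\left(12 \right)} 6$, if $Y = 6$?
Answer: $8$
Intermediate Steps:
$T{\left(s \right)} = \frac{2 s}{6 + s}$ ($T{\left(s \right)} = \frac{s + s}{s + 6} = \frac{2 s}{6 + s}$)
$T{\left(12 \right)} 6 = 2 \cdot 12 \frac{1}{6 + 12} \cdot 6 = 2 \cdot 12 \cdot \frac{1}{18} \cdot 6 = \frac{4}{3} \cdot 6 = 8$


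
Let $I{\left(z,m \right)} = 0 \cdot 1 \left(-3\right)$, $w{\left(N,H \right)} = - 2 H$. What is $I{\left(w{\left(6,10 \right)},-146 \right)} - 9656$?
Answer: $-9656$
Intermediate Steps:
$I{\left(z,m \right)} = 0$ ($I{\left(z,m \right)} = 0 \left(-3\right) = 0$)
$I{\left(w{\left(6,10 \right)},-146 \right)} - 9656 = 0 - 9656 = -9656$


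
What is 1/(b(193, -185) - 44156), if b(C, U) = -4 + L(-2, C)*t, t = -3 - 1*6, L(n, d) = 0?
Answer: -1/44160 ≈ -2.2645e-5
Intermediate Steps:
t = -9 (t = -3 - 6 = -9)
b(C, U) = -4 (b(C, U) = -4 + 0*(-9) = -4 + 0 = -4)
1/(b(193, -185) - 44156) = 1/(-4 - 44156) = 1/(-44160) = -1/44160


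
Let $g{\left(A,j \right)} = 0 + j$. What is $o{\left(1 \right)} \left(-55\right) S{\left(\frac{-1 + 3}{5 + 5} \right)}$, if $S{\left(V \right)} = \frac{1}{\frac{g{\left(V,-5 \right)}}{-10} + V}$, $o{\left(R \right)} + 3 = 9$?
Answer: $- \frac{3300}{7} \approx -471.43$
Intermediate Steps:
$g{\left(A,j \right)} = j$
$o{\left(R \right)} = 6$ ($o{\left(R \right)} = -3 + 9 = 6$)
$S{\left(V \right)} = \frac{1}{\frac{1}{2} + V}$ ($S{\left(V \right)} = \frac{1}{- \frac{5}{-10} + V} = \frac{1}{\left(-5\right) \left(- \frac{1}{10}\right) + V} = \frac{1}{\frac{1}{2} + V}$)
$o{\left(1 \right)} \left(-55\right) S{\left(\frac{-1 + 3}{5 + 5} \right)} = 6 \left(-55\right) \frac{2}{1 + 2 \frac{-1 + 3}{5 + 5}} = - 330 \frac{2}{1 + 2 \cdot \frac{2}{10}} = - 330 \frac{2}{1 + 2 \cdot 2 \cdot \frac{1}{10}} = - 330 \frac{2}{1 + 2 \cdot \frac{1}{5}} = - 330 \frac{2}{1 + \frac{2}{5}} = - 330 \frac{2}{\frac{7}{5}} = - 330 \cdot 2 \cdot \frac{5}{7} = \left(-330\right) \frac{10}{7} = - \frac{3300}{7}$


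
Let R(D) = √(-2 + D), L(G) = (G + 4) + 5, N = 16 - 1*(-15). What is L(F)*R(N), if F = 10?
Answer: 19*√29 ≈ 102.32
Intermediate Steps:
N = 31 (N = 16 + 15 = 31)
L(G) = 9 + G (L(G) = (4 + G) + 5 = 9 + G)
L(F)*R(N) = (9 + 10)*√(-2 + 31) = 19*√29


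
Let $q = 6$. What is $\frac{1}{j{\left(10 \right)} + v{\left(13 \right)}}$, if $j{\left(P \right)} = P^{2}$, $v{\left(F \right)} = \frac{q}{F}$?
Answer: $\frac{13}{1306} \approx 0.0099541$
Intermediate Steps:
$v{\left(F \right)} = \frac{6}{F}$
$\frac{1}{j{\left(10 \right)} + v{\left(13 \right)}} = \frac{1}{10^{2} + \frac{6}{13}} = \frac{1}{100 + 6 \cdot \frac{1}{13}} = \frac{1}{100 + \frac{6}{13}} = \frac{1}{\frac{1306}{13}} = \frac{13}{1306}$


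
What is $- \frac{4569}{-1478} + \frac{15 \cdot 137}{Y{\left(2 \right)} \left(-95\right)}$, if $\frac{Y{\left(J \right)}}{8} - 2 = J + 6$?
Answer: $\frac{3168711}{1123280} \approx 2.8209$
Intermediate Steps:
$Y{\left(J \right)} = 64 + 8 J$ ($Y{\left(J \right)} = 16 + 8 \left(J + 6\right) = 16 + 8 \left(6 + J\right) = 16 + \left(48 + 8 J\right) = 64 + 8 J$)
$- \frac{4569}{-1478} + \frac{15 \cdot 137}{Y{\left(2 \right)} \left(-95\right)} = - \frac{4569}{-1478} + \frac{15 \cdot 137}{\left(64 + 8 \cdot 2\right) \left(-95\right)} = \left(-4569\right) \left(- \frac{1}{1478}\right) + \frac{2055}{\left(64 + 16\right) \left(-95\right)} = \frac{4569}{1478} + \frac{2055}{80 \left(-95\right)} = \frac{4569}{1478} + \frac{2055}{-7600} = \frac{4569}{1478} + 2055 \left(- \frac{1}{7600}\right) = \frac{4569}{1478} - \frac{411}{1520} = \frac{3168711}{1123280}$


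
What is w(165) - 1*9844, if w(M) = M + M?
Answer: -9514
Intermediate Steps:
w(M) = 2*M
w(165) - 1*9844 = 2*165 - 1*9844 = 330 - 9844 = -9514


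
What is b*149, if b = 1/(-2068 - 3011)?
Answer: -149/5079 ≈ -0.029336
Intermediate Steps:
b = -1/5079 (b = 1/(-5079) = -1/5079 ≈ -0.00019689)
b*149 = -1/5079*149 = -149/5079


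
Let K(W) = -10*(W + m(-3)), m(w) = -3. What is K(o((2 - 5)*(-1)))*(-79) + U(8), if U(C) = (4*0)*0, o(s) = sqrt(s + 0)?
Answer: -2370 + 790*sqrt(3) ≈ -1001.7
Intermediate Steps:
o(s) = sqrt(s)
K(W) = 30 - 10*W (K(W) = -10*(W - 3) = -10*(-3 + W) = 30 - 10*W)
U(C) = 0 (U(C) = 0*0 = 0)
K(o((2 - 5)*(-1)))*(-79) + U(8) = (30 - 10*sqrt(3))*(-79) + 0 = (-2370 + 790*sqrt(3)) + 0 = -2370 + 790*sqrt(3)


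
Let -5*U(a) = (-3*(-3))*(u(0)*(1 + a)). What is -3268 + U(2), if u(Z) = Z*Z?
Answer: -3268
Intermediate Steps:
u(Z) = Z**2
U(a) = 0 (U(a) = -(-3*(-3))*0**2*(1 + a)/5 = -9*0*(1 + a)/5 = -9*0/5 = -1/5*0 = 0)
-3268 + U(2) = -3268 + 0 = -3268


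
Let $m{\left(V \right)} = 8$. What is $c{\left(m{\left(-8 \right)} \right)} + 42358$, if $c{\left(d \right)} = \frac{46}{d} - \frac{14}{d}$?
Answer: $42362$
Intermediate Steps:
$c{\left(d \right)} = \frac{32}{d}$
$c{\left(m{\left(-8 \right)} \right)} + 42358 = \frac{32}{8} + 42358 = 32 \cdot \frac{1}{8} + 42358 = 4 + 42358 = 42362$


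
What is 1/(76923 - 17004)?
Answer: 1/59919 ≈ 1.6689e-5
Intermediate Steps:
1/(76923 - 17004) = 1/59919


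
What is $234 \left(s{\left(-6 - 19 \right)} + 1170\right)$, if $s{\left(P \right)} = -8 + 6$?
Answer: $273312$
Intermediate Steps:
$s{\left(P \right)} = -2$
$234 \left(s{\left(-6 - 19 \right)} + 1170\right) = 234 \left(-2 + 1170\right) = 234 \cdot 1168 = 273312$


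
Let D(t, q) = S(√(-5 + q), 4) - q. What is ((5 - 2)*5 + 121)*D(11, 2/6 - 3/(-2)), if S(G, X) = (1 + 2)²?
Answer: 2924/3 ≈ 974.67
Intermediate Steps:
S(G, X) = 9 (S(G, X) = 3² = 9)
D(t, q) = 9 - q
((5 - 2)*5 + 121)*D(11, 2/6 - 3/(-2)) = ((5 - 2)*5 + 121)*(9 - (2/6 - 3/(-2))) = (3*5 + 121)*(9 - (2*(⅙) - 3*(-½))) = (15 + 121)*(9 - (⅓ + 3/2)) = 136*(9 - 1*11/6) = 136*(9 - 11/6) = 136*(43/6) = 2924/3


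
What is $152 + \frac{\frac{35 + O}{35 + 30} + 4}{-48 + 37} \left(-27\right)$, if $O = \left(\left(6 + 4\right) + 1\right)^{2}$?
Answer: $\frac{9224}{55} \approx 167.71$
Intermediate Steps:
$O = 121$ ($O = \left(10 + 1\right)^{2} = 11^{2} = 121$)
$152 + \frac{\frac{35 + O}{35 + 30} + 4}{-48 + 37} \left(-27\right) = 152 + \frac{\frac{35 + 121}{35 + 30} + 4}{-48 + 37} \left(-27\right) = 152 + \frac{\frac{156}{65} + 4}{-11} \left(-27\right) = 152 + \left(156 \cdot \frac{1}{65} + 4\right) \left(- \frac{1}{11}\right) \left(-27\right) = 152 + \left(\frac{12}{5} + 4\right) \left(- \frac{1}{11}\right) \left(-27\right) = 152 + \frac{32}{5} \left(- \frac{1}{11}\right) \left(-27\right) = 152 - - \frac{864}{55} = 152 + \frac{864}{55} = \frac{9224}{55}$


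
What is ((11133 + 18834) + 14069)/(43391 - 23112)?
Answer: 44036/20279 ≈ 2.1715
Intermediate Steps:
((11133 + 18834) + 14069)/(43391 - 23112) = (29967 + 14069)/20279 = 44036*(1/20279) = 44036/20279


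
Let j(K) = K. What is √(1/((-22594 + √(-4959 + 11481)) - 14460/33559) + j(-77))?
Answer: √(-58385014521 + 2584043*√6522)/√(758246506 - 33559*√6522) ≈ 8.775*I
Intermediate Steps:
√(1/((-22594 + √(-4959 + 11481)) - 14460/33559) + j(-77)) = √(1/((-22594 + √(-4959 + 11481)) - 14460/33559) - 77) = √(1/((-22594 + √6522) - 14460*1/33559) - 77) = √(1/((-22594 + √6522) - 14460/33559) - 77) = √(1/(-758246506/33559 + √6522) - 77) = √(-77 + 1/(-758246506/33559 + √6522))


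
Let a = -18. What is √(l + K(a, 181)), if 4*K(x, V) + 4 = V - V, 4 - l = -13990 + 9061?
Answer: 6*√137 ≈ 70.228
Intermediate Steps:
l = 4933 (l = 4 - (-13990 + 9061) = 4 - 1*(-4929) = 4 + 4929 = 4933)
K(x, V) = -1 (K(x, V) = -1 + (V - V)/4 = -1 + (¼)*0 = -1 + 0 = -1)
√(l + K(a, 181)) = √(4933 - 1) = √4932 = 6*√137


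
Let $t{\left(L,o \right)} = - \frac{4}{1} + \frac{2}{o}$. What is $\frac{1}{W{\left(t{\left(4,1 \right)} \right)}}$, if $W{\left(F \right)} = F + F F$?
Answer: $\frac{1}{2} \approx 0.5$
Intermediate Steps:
$t{\left(L,o \right)} = -4 + \frac{2}{o}$ ($t{\left(L,o \right)} = \left(-4\right) 1 + \frac{2}{o} = -4 + \frac{2}{o}$)
$W{\left(F \right)} = F + F^{2}$
$\frac{1}{W{\left(t{\left(4,1 \right)} \right)}} = \frac{1}{\left(-4 + \frac{2}{1}\right) \left(1 - \left(4 - \frac{2}{1}\right)\right)} = \frac{1}{\left(-4 + 2 \cdot 1\right) \left(1 + \left(-4 + 2 \cdot 1\right)\right)} = \frac{1}{\left(-4 + 2\right) \left(1 + \left(-4 + 2\right)\right)} = \frac{1}{\left(-2\right) \left(1 - 2\right)} = \frac{1}{\left(-2\right) \left(-1\right)} = \frac{1}{2}$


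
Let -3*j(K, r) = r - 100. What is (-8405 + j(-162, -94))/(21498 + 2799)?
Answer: -25021/72891 ≈ -0.34327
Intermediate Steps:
j(K, r) = 100/3 - r/3 (j(K, r) = -(r - 100)/3 = -(-100 + r)/3 = 100/3 - r/3)
(-8405 + j(-162, -94))/(21498 + 2799) = (-8405 + (100/3 - ⅓*(-94)))/(21498 + 2799) = (-8405 + (100/3 + 94/3))/24297 = (-8405 + 194/3)*(1/24297) = -25021/3*1/24297 = -25021/72891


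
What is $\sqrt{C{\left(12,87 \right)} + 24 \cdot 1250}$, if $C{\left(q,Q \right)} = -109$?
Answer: $\sqrt{29891} \approx 172.89$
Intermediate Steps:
$\sqrt{C{\left(12,87 \right)} + 24 \cdot 1250} = \sqrt{-109 + 24 \cdot 1250} = \sqrt{-109 + 30000} = \sqrt{29891}$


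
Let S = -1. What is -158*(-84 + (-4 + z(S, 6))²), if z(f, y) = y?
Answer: 12640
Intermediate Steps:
-158*(-84 + (-4 + z(S, 6))²) = -158*(-84 + (-4 + 6)²) = -158*(-84 + 2²) = -158*(-84 + 4) = -158*(-80) = 12640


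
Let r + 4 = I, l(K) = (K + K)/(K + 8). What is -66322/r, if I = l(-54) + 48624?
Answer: -762703/559157 ≈ -1.3640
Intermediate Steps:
l(K) = 2*K/(8 + K) (l(K) = (2*K)/(8 + K) = 2*K/(8 + K))
I = 1118406/23 (I = 2*(-54)/(8 - 54) + 48624 = 2*(-54)/(-46) + 48624 = 2*(-54)*(-1/46) + 48624 = 54/23 + 48624 = 1118406/23 ≈ 48626.)
r = 1118314/23 (r = -4 + 1118406/23 = 1118314/23 ≈ 48622.)
-66322/r = -66322/1118314/23 = -66322*23/1118314 = -762703/559157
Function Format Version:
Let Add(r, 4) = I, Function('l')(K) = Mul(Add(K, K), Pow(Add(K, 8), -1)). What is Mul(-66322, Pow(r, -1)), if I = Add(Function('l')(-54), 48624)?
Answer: Rational(-762703, 559157) ≈ -1.3640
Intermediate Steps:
Function('l')(K) = Mul(2, K, Pow(Add(8, K), -1)) (Function('l')(K) = Mul(Mul(2, K), Pow(Add(8, K), -1)) = Mul(2, K, Pow(Add(8, K), -1)))
I = Rational(1118406, 23) (I = Add(Mul(2, -54, Pow(Add(8, -54), -1)), 48624) = Add(Mul(2, -54, Pow(-46, -1)), 48624) = Add(Mul(2, -54, Rational(-1, 46)), 48624) = Add(Rational(54, 23), 48624) = Rational(1118406, 23) ≈ 48626.)
r = Rational(1118314, 23) (r = Add(-4, Rational(1118406, 23)) = Rational(1118314, 23) ≈ 48622.)
Mul(-66322, Pow(r, -1)) = Mul(-66322, Pow(Rational(1118314, 23), -1)) = Mul(-66322, Rational(23, 1118314)) = Rational(-762703, 559157)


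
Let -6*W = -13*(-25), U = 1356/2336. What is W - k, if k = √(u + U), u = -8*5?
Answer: -325/6 - I*√3361066/292 ≈ -54.167 - 6.2785*I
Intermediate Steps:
U = 339/584 (U = 1356*(1/2336) = 339/584 ≈ 0.58048)
u = -40
W = -325/6 (W = -(-13)*(-25)/6 = -⅙*325 = -325/6 ≈ -54.167)
k = I*√3361066/292 (k = √(-40 + 339/584) = √(-23021/584) = I*√3361066/292 ≈ 6.2785*I)
W - k = -325/6 - I*√3361066/292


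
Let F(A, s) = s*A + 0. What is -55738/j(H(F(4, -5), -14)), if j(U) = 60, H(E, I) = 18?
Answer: -27869/30 ≈ -928.97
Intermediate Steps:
F(A, s) = A*s (F(A, s) = A*s + 0 = A*s)
-55738/j(H(F(4, -5), -14)) = -55738/60 = -55738*1/60 = -27869/30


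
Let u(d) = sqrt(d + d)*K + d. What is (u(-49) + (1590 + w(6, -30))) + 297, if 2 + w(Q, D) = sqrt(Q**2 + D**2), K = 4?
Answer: 1836 + 6*sqrt(26) + 28*I*sqrt(2) ≈ 1866.6 + 39.598*I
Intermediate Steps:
u(d) = d + 4*sqrt(2)*sqrt(d) (u(d) = sqrt(d + d)*4 + d = sqrt(2*d)*4 + d = (sqrt(2)*sqrt(d))*4 + d = 4*sqrt(2)*sqrt(d) + d = d + 4*sqrt(2)*sqrt(d))
w(Q, D) = -2 + sqrt(D**2 + Q**2) (w(Q, D) = -2 + sqrt(Q**2 + D**2) = -2 + sqrt(D**2 + Q**2))
(u(-49) + (1590 + w(6, -30))) + 297 = ((-49 + 4*sqrt(2)*sqrt(-49)) + (1590 + (-2 + sqrt((-30)**2 + 6**2)))) + 297 = ((-49 + 4*sqrt(2)*(7*I)) + (1590 + (-2 + sqrt(900 + 36)))) + 297 = ((-49 + 28*I*sqrt(2)) + (1590 + (-2 + sqrt(936)))) + 297 = ((-49 + 28*I*sqrt(2)) + (1590 + (-2 + 6*sqrt(26)))) + 297 = ((-49 + 28*I*sqrt(2)) + (1588 + 6*sqrt(26))) + 297 = (1539 + 6*sqrt(26) + 28*I*sqrt(2)) + 297 = 1836 + 6*sqrt(26) + 28*I*sqrt(2)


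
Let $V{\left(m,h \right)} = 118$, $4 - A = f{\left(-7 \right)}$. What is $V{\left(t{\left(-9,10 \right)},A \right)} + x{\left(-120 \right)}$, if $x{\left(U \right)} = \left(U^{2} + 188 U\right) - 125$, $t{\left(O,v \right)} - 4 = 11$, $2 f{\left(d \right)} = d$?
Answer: $-8167$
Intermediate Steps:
$f{\left(d \right)} = \frac{d}{2}$
$t{\left(O,v \right)} = 15$ ($t{\left(O,v \right)} = 4 + 11 = 15$)
$A = \frac{15}{2}$ ($A = 4 - \frac{1}{2} \left(-7\right) = 4 - - \frac{7}{2} = 4 + \frac{7}{2} = \frac{15}{2} \approx 7.5$)
$x{\left(U \right)} = -125 + U^{2} + 188 U$
$V{\left(t{\left(-9,10 \right)},A \right)} + x{\left(-120 \right)} = 118 + \left(-125 + \left(-120\right)^{2} + 188 \left(-120\right)\right) = 118 - 8285 = -8167$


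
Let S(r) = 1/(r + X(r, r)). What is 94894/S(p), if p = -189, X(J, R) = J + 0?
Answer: -35869932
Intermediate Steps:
X(J, R) = J
S(r) = 1/(2*r) (S(r) = 1/(r + r) = 1/(2*r))
94894/S(p) = 94894/(((½)/(-189))) = 94894/(((½)*(-1/189))) = 94894/(-1/378) = 94894*(-378) = -35869932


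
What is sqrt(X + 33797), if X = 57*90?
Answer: sqrt(38927) ≈ 197.30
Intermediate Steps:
X = 5130
sqrt(X + 33797) = sqrt(5130 + 33797) = sqrt(38927)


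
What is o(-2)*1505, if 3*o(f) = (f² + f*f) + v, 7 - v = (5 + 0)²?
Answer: -15050/3 ≈ -5016.7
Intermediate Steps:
v = -18 (v = 7 - (5 + 0)² = 7 - 1*5² = 7 - 1*25 = 7 - 25 = -18)
o(f) = -6 + 2*f²/3 (o(f) = ((f² + f*f) - 18)/3 = ((f² + f²) - 18)/3 = (2*f² - 18)/3 = (-18 + 2*f²)/3 = -6 + 2*f²/3)
o(-2)*1505 = (-6 + (⅔)*(-2)²)*1505 = (-6 + (⅔)*4)*1505 = (-6 + 8/3)*1505 = -10/3*1505 = -15050/3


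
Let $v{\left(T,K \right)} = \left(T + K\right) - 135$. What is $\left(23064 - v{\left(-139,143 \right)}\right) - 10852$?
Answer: $12343$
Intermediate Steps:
$v{\left(T,K \right)} = -135 + K + T$ ($v{\left(T,K \right)} = \left(K + T\right) - 135 = -135 + K + T$)
$\left(23064 - v{\left(-139,143 \right)}\right) - 10852 = \left(23064 - \left(-135 + 143 - 139\right)\right) - 10852 = \left(23064 - -131\right) - 10852 = \left(23064 + 131\right) - 10852 = 23195 - 10852 = 12343$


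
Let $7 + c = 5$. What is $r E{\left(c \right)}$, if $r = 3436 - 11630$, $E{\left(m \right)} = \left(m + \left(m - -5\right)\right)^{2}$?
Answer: $-8194$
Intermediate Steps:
$c = -2$ ($c = -7 + 5 = -2$)
$E{\left(m \right)} = \left(5 + 2 m\right)^{2}$ ($E{\left(m \right)} = \left(m + \left(m + 5\right)\right)^{2} = \left(m + \left(5 + m\right)\right)^{2} = \left(5 + 2 m\right)^{2}$)
$r = -8194$ ($r = 3436 - 11630 = -8194$)
$r E{\left(c \right)} = - 8194 \left(5 + 2 \left(-2\right)\right)^{2} = - 8194 \left(5 - 4\right)^{2} = - 8194 \cdot 1^{2} = \left(-8194\right) 1 = -8194$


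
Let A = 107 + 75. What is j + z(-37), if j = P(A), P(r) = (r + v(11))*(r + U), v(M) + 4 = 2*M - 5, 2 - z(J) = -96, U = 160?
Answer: 66788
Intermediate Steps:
z(J) = 98 (z(J) = 2 - 1*(-96) = 2 + 96 = 98)
v(M) = -9 + 2*M (v(M) = -4 + (2*M - 5) = -4 + (-5 + 2*M) = -9 + 2*M)
A = 182
P(r) = (13 + r)*(160 + r) (P(r) = (r + (-9 + 2*11))*(r + 160) = (r + (-9 + 22))*(160 + r) = (r + 13)*(160 + r) = (13 + r)*(160 + r))
j = 66690 (j = 2080 + 182**2 + 173*182 = 2080 + 33124 + 31486 = 66690)
j + z(-37) = 66690 + 98 = 66788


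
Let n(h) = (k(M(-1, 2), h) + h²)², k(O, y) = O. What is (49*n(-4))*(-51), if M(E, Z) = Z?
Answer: -809676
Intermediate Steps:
n(h) = (2 + h²)²
(49*n(-4))*(-51) = (49*(2 + (-4)²)²)*(-51) = (49*(2 + 16)²)*(-51) = (49*18²)*(-51) = (49*324)*(-51) = 15876*(-51) = -809676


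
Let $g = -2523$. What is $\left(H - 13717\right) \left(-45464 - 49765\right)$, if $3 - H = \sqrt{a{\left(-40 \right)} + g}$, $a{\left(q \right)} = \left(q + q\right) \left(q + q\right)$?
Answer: $1305970506 + 95229 \sqrt{3877} \approx 1.3119 \cdot 10^{9}$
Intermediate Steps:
$a{\left(q \right)} = 4 q^{2}$ ($a{\left(q \right)} = 2 q 2 q = 4 q^{2}$)
$H = 3 - \sqrt{3877}$ ($H = 3 - \sqrt{4 \left(-40\right)^{2} - 2523} = 3 - \sqrt{4 \cdot 1600 - 2523} = 3 - \sqrt{6400 - 2523} = 3 - \sqrt{3877} \approx -59.266$)
$\left(H - 13717\right) \left(-45464 - 49765\right) = \left(\left(3 - \sqrt{3877}\right) - 13717\right) \left(-45464 - 49765\right) = \left(-13714 - \sqrt{3877}\right) \left(-95229\right) = 1305970506 + 95229 \sqrt{3877}$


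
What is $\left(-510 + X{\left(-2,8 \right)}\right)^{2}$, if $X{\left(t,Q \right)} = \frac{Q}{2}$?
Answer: $256036$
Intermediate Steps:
$X{\left(t,Q \right)} = \frac{Q}{2}$ ($X{\left(t,Q \right)} = Q \frac{1}{2} = \frac{Q}{2}$)
$\left(-510 + X{\left(-2,8 \right)}\right)^{2} = \left(-510 + \frac{1}{2} \cdot 8\right)^{2} = \left(-510 + 4\right)^{2} = \left(-506\right)^{2} = 256036$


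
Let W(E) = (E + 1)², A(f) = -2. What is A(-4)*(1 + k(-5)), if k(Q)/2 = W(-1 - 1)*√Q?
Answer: -2 - 4*I*√5 ≈ -2.0 - 8.9443*I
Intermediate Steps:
W(E) = (1 + E)²
k(Q) = 2*√Q (k(Q) = 2*((1 + (-1 - 1))²*√Q) = 2*((1 - 2)²*√Q) = 2*((-1)²*√Q) = 2*(1*√Q) = 2*√Q)
A(-4)*(1 + k(-5)) = -2*(1 + 2*√(-5)) = -2*(1 + 2*(I*√5)) = -2*(1 + 2*I*√5) = -2 - 4*I*√5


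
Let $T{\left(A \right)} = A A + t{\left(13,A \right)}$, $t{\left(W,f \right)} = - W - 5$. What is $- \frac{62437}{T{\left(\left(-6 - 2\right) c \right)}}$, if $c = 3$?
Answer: $- \frac{62437}{558} \approx -111.89$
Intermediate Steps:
$t{\left(W,f \right)} = -5 - W$
$T{\left(A \right)} = -18 + A^{2}$ ($T{\left(A \right)} = A A - 18 = A^{2} - 18 = -18 + A^{2}$)
$- \frac{62437}{T{\left(\left(-6 - 2\right) c \right)}} = - \frac{62437}{-18 + \left(\left(-6 - 2\right) 3\right)^{2}} = - \frac{62437}{-18 + \left(\left(-8\right) 3\right)^{2}} = - \frac{62437}{-18 + \left(-24\right)^{2}} = - \frac{62437}{-18 + 576} = - \frac{62437}{558}$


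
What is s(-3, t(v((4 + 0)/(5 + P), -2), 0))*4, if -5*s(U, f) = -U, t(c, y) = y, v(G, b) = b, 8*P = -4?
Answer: -12/5 ≈ -2.4000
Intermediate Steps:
P = -1/2 (P = (1/8)*(-4) = -1/2 ≈ -0.50000)
s(U, f) = U/5 (s(U, f) = -(-1)*U/5 = U/5)
s(-3, t(v((4 + 0)/(5 + P), -2), 0))*4 = ((1/5)*(-3))*4 = -3/5*4 = -12/5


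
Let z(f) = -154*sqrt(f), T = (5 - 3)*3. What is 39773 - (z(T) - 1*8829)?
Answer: 48602 + 154*sqrt(6) ≈ 48979.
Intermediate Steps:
T = 6 (T = 2*3 = 6)
39773 - (z(T) - 1*8829) = 39773 - (-154*sqrt(6) - 1*8829) = 39773 - (-154*sqrt(6) - 8829) = 39773 - (-8829 - 154*sqrt(6)) = 39773 + (8829 + 154*sqrt(6)) = 48602 + 154*sqrt(6)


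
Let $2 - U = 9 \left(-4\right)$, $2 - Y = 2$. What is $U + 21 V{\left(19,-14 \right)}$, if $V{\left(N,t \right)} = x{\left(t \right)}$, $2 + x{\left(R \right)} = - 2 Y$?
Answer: $-4$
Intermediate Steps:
$Y = 0$ ($Y = 2 - 2 = 0$)
$x{\left(R \right)} = -2$ ($x{\left(R \right)} = -2 - 0 = -2 + 0 = -2$)
$V{\left(N,t \right)} = -2$
$U = 38$ ($U = 2 - 9 \left(-4\right) = 2 - -36 = 2 + 36 = 38$)
$U + 21 V{\left(19,-14 \right)} = 38 + 21 \left(-2\right) = 38 - 42 = -4$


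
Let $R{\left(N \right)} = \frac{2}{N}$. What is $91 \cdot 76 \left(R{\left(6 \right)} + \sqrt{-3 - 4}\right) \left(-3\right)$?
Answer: $-6916 - 20748 i \sqrt{7} \approx -6916.0 - 54894.0 i$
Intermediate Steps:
$91 \cdot 76 \left(R{\left(6 \right)} + \sqrt{-3 - 4}\right) \left(-3\right) = 91 \cdot 76 \left(\frac{2}{6} + \sqrt{-3 - 4}\right) \left(-3\right) = 6916 \left(2 \cdot \frac{1}{6} + \sqrt{-7}\right) \left(-3\right) = 6916 \left(\frac{1}{3} + i \sqrt{7}\right) \left(-3\right) = 6916 \left(-1 - 3 i \sqrt{7}\right) = -6916 - 20748 i \sqrt{7}$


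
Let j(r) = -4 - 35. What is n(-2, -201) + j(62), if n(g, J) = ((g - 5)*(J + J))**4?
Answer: 62704162611177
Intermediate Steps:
n(g, J) = 16*J**4*(-5 + g)**4 (n(g, J) = ((-5 + g)*(2*J))**4 = (2*J*(-5 + g))**4 = 16*J**4*(-5 + g)**4)
j(r) = -39
n(-2, -201) + j(62) = 16*(-201)**4*(-5 - 2)**4 - 39 = 16*1632240801*(-7)**4 - 39 = 16*1632240801*2401 - 39 = 62704162611216 - 39 = 62704162611177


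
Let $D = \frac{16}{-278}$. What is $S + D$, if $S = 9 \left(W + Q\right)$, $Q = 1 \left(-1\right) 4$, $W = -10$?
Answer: $- \frac{17522}{139} \approx -126.06$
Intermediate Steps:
$Q = -4$ ($Q = \left(-1\right) 4 = -4$)
$D = - \frac{8}{139}$ ($D = 16 \left(- \frac{1}{278}\right) = - \frac{8}{139} \approx -0.057554$)
$S = -126$ ($S = 9 \left(-10 - 4\right) = 9 \left(-14\right) = -126$)
$S + D = -126 - \frac{8}{139} = - \frac{17522}{139}$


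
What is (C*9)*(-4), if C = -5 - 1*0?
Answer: 180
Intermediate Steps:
C = -5 (C = -5 + 0 = -5)
(C*9)*(-4) = -5*9*(-4) = -45*(-4) = 180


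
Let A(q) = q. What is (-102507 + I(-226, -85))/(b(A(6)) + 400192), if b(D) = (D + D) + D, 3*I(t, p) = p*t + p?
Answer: -48066/200105 ≈ -0.24020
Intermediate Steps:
I(t, p) = p/3 + p*t/3 (I(t, p) = (p*t + p)/3 = (p + p*t)/3 = p/3 + p*t/3)
b(D) = 3*D (b(D) = 2*D + D = 3*D)
(-102507 + I(-226, -85))/(b(A(6)) + 400192) = (-102507 + (1/3)*(-85)*(1 - 226))/(3*6 + 400192) = (-102507 + (1/3)*(-85)*(-225))/(18 + 400192) = (-102507 + 6375)/400210 = -96132*1/400210 = -48066/200105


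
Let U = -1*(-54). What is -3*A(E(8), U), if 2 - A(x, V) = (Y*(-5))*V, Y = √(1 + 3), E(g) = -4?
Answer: -1626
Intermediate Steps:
U = 54
Y = 2 (Y = √4 = 2)
A(x, V) = 2 + 10*V (A(x, V) = 2 - 2*(-5)*V = 2 - (-10)*V = 2 + 10*V)
-3*A(E(8), U) = -3*(2 + 10*54) = -3*(2 + 540) = -3*542 = -1626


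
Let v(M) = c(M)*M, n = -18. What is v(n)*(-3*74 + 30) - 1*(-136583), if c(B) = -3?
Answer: 126215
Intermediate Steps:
v(M) = -3*M
v(n)*(-3*74 + 30) - 1*(-136583) = (-3*(-18))*(-3*74 + 30) - 1*(-136583) = 54*(-222 + 30) + 136583 = 54*(-192) + 136583 = -10368 + 136583 = 126215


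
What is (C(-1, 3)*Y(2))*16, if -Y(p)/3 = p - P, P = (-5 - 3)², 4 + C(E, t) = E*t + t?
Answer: -11904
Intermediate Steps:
C(E, t) = -4 + t + E*t (C(E, t) = -4 + (E*t + t) = -4 + (t + E*t) = -4 + t + E*t)
P = 64 (P = (-8)² = 64)
Y(p) = 192 - 3*p (Y(p) = -3*(p - 1*64) = -3*(p - 64) = -3*(-64 + p) = 192 - 3*p)
(C(-1, 3)*Y(2))*16 = ((-4 + 3 - 1*3)*(192 - 3*2))*16 = ((-4 + 3 - 3)*(192 - 6))*16 = -4*186*16 = -744*16 = -11904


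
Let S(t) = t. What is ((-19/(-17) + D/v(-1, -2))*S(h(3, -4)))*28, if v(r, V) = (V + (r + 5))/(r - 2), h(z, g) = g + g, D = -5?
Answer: -32816/17 ≈ -1930.4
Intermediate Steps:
h(z, g) = 2*g
v(r, V) = (5 + V + r)/(-2 + r) (v(r, V) = (V + (5 + r))/(-2 + r) = (5 + V + r)/(-2 + r))
((-19/(-17) + D/v(-1, -2))*S(h(3, -4)))*28 = ((-19/(-17) - 5*(-2 - 1)/(5 - 2 - 1))*(2*(-4)))*28 = ((-19*(-1/17) - 5/(2/(-3)))*(-8))*28 = ((19/17 - 5/((-⅓*2)))*(-8))*28 = ((19/17 - 5/(-⅔))*(-8))*28 = ((19/17 - 5*(-3/2))*(-8))*28 = ((19/17 + 15/2)*(-8))*28 = ((293/34)*(-8))*28 = -1172/17*28 = -32816/17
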